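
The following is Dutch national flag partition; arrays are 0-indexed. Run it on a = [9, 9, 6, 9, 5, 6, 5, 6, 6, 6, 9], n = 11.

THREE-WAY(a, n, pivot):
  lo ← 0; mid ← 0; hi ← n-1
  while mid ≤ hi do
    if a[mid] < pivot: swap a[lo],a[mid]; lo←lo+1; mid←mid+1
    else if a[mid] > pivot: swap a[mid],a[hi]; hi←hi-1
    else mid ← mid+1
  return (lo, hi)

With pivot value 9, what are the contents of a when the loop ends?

[6, 5, 6, 5, 6, 6, 6, 9, 9, 9, 9]

pivot = 9; lo=0, mid=0, hi=10
a[mid]=9=9: mid=1
a[mid]=9=9: mid=2
a[mid]=6<9: swap a[0],a[2]; lo=1,mid=3 → [6, 9, 9, 9, 5, 6, 5, 6, 6, 6, 9]
a[mid]=9=9: mid=4
a[mid]=5<9: swap a[1],a[4]; lo=2,mid=5 → [6, 5, 9, 9, 9, 6, 5, 6, 6, 6, 9]
a[mid]=6<9: swap a[2],a[5]; lo=3,mid=6 → [6, 5, 6, 9, 9, 9, 5, 6, 6, 6, 9]
a[mid]=5<9: swap a[3],a[6]; lo=4,mid=7 → [6, 5, 6, 5, 9, 9, 9, 6, 6, 6, 9]
a[mid]=6<9: swap a[4],a[7]; lo=5,mid=8 → [6, 5, 6, 5, 6, 9, 9, 9, 6, 6, 9]
a[mid]=6<9: swap a[5],a[8]; lo=6,mid=9 → [6, 5, 6, 5, 6, 6, 9, 9, 9, 6, 9]
a[mid]=6<9: swap a[6],a[9]; lo=7,mid=10 → [6, 5, 6, 5, 6, 6, 6, 9, 9, 9, 9]
a[mid]=9=9: mid=11
end: lo=7, hi=10; a = [6, 5, 6, 5, 6, 6, 6, 9, 9, 9, 9]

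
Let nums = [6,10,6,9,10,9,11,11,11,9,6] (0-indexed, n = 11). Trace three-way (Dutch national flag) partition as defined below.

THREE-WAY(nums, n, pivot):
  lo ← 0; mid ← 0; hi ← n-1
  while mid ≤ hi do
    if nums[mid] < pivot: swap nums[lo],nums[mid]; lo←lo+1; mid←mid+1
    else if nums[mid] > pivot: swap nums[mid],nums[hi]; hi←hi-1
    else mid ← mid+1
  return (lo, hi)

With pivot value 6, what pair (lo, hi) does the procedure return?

(0, 2)

lo=0 mid=0 hi=10
6=6: mid=1
10>6: swap(1,10), hi=9 ⇒ [6,6,6,9,10,9,11,11,11,9,10]
6=6: mid=2
6=6: mid=3
9>6: swap(3,9), hi=8 ⇒ [6,6,6,9,10,9,11,11,11,9,10]
9>6: swap(3,8), hi=7 ⇒ [6,6,6,11,10,9,11,11,9,9,10]
11>6: swap(3,7), hi=6 ⇒ [6,6,6,11,10,9,11,11,9,9,10]
11>6: swap(3,6), hi=5 ⇒ [6,6,6,11,10,9,11,11,9,9,10]
11>6: swap(3,5), hi=4 ⇒ [6,6,6,9,10,11,11,11,9,9,10]
9>6: swap(3,4), hi=3 ⇒ [6,6,6,10,9,11,11,11,9,9,10]
10>6: swap(3,3), hi=2 ⇒ [6,6,6,10,9,11,11,11,9,9,10]
done. lo=0 hi=2; nums=[6,6,6,10,9,11,11,11,9,9,10]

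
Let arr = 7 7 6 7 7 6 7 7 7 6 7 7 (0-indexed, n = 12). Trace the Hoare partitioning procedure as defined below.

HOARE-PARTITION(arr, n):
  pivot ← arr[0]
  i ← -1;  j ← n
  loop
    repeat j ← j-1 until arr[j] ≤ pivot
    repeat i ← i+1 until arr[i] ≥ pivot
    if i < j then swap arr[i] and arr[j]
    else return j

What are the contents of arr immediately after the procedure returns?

pivot = arr[0] = 7; i = -1, j = 12
j→11 (arr[11]=7≤7), i→0 (arr[0]=7≥7); i<j, swap → 7 7 6 7 7 6 7 7 7 6 7 7
j→10 (arr[10]=7≤7), i→1 (arr[1]=7≥7); i<j, swap → 7 7 6 7 7 6 7 7 7 6 7 7
j→9 (arr[9]=6≤7), i→3 (arr[3]=7≥7); i<j, swap → 7 7 6 6 7 6 7 7 7 7 7 7
j→8 (arr[8]=7≤7), i→4 (arr[4]=7≥7); i<j, swap → 7 7 6 6 7 6 7 7 7 7 7 7
j→7 (arr[7]=7≤7), i→6 (arr[6]=7≥7); i<j, swap → 7 7 6 6 7 6 7 7 7 7 7 7
j→6, i→7; i≥j, return j=6. arr = 7 7 6 6 7 6 7 7 7 7 7 7

7 7 6 6 7 6 7 7 7 7 7 7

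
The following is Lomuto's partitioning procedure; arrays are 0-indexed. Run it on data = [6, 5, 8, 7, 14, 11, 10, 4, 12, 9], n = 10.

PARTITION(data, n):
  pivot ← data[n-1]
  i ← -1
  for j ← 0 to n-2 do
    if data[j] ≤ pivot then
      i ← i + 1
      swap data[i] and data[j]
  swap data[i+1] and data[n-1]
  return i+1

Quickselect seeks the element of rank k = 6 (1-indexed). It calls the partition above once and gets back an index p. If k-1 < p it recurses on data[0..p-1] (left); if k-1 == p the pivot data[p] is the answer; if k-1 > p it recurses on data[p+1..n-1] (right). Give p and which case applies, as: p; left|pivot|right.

pivot = data[9] = 9; i = -1
j=0: data[0]=6 ≤ 9 → i=0, swap data[0],data[0] (no change) → [6, 5, 8, 7, 14, 11, 10, 4, 12, 9]
j=1: data[1]=5 ≤ 9 → i=1, swap data[1],data[1] (no change) → [6, 5, 8, 7, 14, 11, 10, 4, 12, 9]
j=2: data[2]=8 ≤ 9 → i=2, swap data[2],data[2] (no change) → [6, 5, 8, 7, 14, 11, 10, 4, 12, 9]
j=3: data[3]=7 ≤ 9 → i=3, swap data[3],data[3] (no change) → [6, 5, 8, 7, 14, 11, 10, 4, 12, 9]
j=4: data[4]=14 > 9 → no swap
j=5: data[5]=11 > 9 → no swap
j=6: data[6]=10 > 9 → no swap
j=7: data[7]=4 ≤ 9 → i=4, swap data[4],data[7] → [6, 5, 8, 7, 4, 11, 10, 14, 12, 9]
j=8: data[8]=12 > 9 → no swap
final swap data[5],data[9] → [6, 5, 8, 7, 4, 9, 10, 14, 12, 11]; return 5
p = 5; k-1 = 5 == 5 ⇒ pivot

5; pivot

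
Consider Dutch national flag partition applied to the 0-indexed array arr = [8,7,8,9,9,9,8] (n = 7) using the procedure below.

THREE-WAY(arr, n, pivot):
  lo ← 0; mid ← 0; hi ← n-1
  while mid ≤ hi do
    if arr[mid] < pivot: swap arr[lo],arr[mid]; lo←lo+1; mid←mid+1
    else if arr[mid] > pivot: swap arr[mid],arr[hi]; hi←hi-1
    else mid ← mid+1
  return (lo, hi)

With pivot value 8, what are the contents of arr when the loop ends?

lo=0 mid=0 hi=6
8=8: mid=1
7<8: swap(0,1), lo=1 mid=2 ⇒ [7,8,8,9,9,9,8]
8=8: mid=3
9>8: swap(3,6), hi=5 ⇒ [7,8,8,8,9,9,9]
8=8: mid=4
9>8: swap(4,5), hi=4 ⇒ [7,8,8,8,9,9,9]
9>8: swap(4,4), hi=3 ⇒ [7,8,8,8,9,9,9]
done. lo=1 hi=3; arr=[7,8,8,8,9,9,9]

[7,8,8,8,9,9,9]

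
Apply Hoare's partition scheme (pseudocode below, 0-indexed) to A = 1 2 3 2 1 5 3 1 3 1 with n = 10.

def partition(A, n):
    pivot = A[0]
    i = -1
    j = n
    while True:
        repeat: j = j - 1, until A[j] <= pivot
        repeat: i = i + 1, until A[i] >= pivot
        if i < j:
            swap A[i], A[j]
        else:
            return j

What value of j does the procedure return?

2

pivot = A[0] = 1; i = -1, j = 10
j→9 (A[9]=1≤1), i→0 (A[0]=1≥1); i<j, swap → 1 2 3 2 1 5 3 1 3 1
j→7 (A[7]=1≤1), i→1 (A[1]=2≥1); i<j, swap → 1 1 3 2 1 5 3 2 3 1
j→4 (A[4]=1≤1), i→2 (A[2]=3≥1); i<j, swap → 1 1 1 2 3 5 3 2 3 1
j→2, i→3; i≥j, return j=2. A = 1 1 1 2 3 5 3 2 3 1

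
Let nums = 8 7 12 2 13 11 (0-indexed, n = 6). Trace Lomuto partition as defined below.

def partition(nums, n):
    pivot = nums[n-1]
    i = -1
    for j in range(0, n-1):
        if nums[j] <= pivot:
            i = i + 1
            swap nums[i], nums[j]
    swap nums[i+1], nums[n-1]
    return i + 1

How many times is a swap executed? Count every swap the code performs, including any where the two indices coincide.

4

pivot = nums[5] = 11; i = -1
j=0: nums[0]=8 ≤ 11 → i=0, swap nums[0],nums[0] (no change) → 8 7 12 2 13 11
j=1: nums[1]=7 ≤ 11 → i=1, swap nums[1],nums[1] (no change) → 8 7 12 2 13 11
j=2: nums[2]=12 > 11 → no swap
j=3: nums[3]=2 ≤ 11 → i=2, swap nums[2],nums[3] → 8 7 2 12 13 11
j=4: nums[4]=13 > 11 → no swap
final swap nums[3],nums[5] → 8 7 2 11 13 12; return 3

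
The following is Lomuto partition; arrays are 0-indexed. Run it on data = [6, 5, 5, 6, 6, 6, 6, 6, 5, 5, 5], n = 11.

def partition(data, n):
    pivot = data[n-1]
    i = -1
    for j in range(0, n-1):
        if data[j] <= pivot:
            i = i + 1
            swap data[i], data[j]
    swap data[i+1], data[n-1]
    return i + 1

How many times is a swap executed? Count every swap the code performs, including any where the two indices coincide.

5

pivot=5, i=-1
j=0: 6>5, skip
j=1: 5≤5, i=0, swap(0,1) ⇒ [5, 6, 5, 6, 6, 6, 6, 6, 5, 5, 5]
j=2: 5≤5, i=1, swap(1,2) ⇒ [5, 5, 6, 6, 6, 6, 6, 6, 5, 5, 5]
j=3: 6>5, skip
j=4: 6>5, skip
j=5: 6>5, skip
j=6: 6>5, skip
j=7: 6>5, skip
j=8: 5≤5, i=2, swap(2,8) ⇒ [5, 5, 5, 6, 6, 6, 6, 6, 6, 5, 5]
j=9: 5≤5, i=3, swap(3,9) ⇒ [5, 5, 5, 5, 6, 6, 6, 6, 6, 6, 5]
swap(4,10) ⇒ [5, 5, 5, 5, 5, 6, 6, 6, 6, 6, 6]; return 4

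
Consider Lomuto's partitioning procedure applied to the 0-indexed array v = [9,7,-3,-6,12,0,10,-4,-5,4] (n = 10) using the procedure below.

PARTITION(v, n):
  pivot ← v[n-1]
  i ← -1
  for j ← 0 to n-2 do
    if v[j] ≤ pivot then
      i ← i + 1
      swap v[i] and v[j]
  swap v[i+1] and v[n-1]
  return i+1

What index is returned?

5

pivot=4, i=-1
j=0: 9>4, skip
j=1: 7>4, skip
j=2: -3≤4, i=0, swap(0,2) ⇒ [-3,7,9,-6,12,0,10,-4,-5,4]
j=3: -6≤4, i=1, swap(1,3) ⇒ [-3,-6,9,7,12,0,10,-4,-5,4]
j=4: 12>4, skip
j=5: 0≤4, i=2, swap(2,5) ⇒ [-3,-6,0,7,12,9,10,-4,-5,4]
j=6: 10>4, skip
j=7: -4≤4, i=3, swap(3,7) ⇒ [-3,-6,0,-4,12,9,10,7,-5,4]
j=8: -5≤4, i=4, swap(4,8) ⇒ [-3,-6,0,-4,-5,9,10,7,12,4]
swap(5,9) ⇒ [-3,-6,0,-4,-5,4,10,7,12,9]; return 5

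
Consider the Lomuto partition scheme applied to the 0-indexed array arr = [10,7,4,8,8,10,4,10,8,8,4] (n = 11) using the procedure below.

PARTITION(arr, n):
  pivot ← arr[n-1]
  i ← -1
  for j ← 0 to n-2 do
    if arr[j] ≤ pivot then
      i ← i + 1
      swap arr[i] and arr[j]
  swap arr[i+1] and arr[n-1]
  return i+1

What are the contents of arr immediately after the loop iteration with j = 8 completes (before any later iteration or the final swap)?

[4,4,10,8,8,10,7,10,8,8,4]

pivot = arr[10] = 4; i = -1
j=0: arr[0]=10 > 4 → no swap
j=1: arr[1]=7 > 4 → no swap
j=2: arr[2]=4 ≤ 4 → i=0, swap arr[0],arr[2] → [4,7,10,8,8,10,4,10,8,8,4]
j=3: arr[3]=8 > 4 → no swap
j=4: arr[4]=8 > 4 → no swap
j=5: arr[5]=10 > 4 → no swap
j=6: arr[6]=4 ≤ 4 → i=1, swap arr[1],arr[6] → [4,4,10,8,8,10,7,10,8,8,4]
j=7: arr[7]=10 > 4 → no swap
j=8: arr[8]=8 > 4 → no swap
(after j=8) arr = [4,4,10,8,8,10,7,10,8,8,4]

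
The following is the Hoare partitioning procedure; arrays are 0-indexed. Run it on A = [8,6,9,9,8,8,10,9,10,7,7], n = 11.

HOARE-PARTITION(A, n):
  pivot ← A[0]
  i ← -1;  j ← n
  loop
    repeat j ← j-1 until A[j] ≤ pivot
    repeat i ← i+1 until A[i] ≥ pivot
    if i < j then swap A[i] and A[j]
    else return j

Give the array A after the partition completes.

[7,6,7,8,8,9,10,9,10,9,8]

pivot=8
j stops at 10 (7), i stops at 0 (8); swap ⇒ [7,6,9,9,8,8,10,9,10,7,8]
j stops at 9 (7), i stops at 2 (9); swap ⇒ [7,6,7,9,8,8,10,9,10,9,8]
j stops at 5 (8), i stops at 3 (9); swap ⇒ [7,6,7,8,8,9,10,9,10,9,8]
j stops at 4, i stops at 4; i≥j ⇒ return 4. A=[7,6,7,8,8,9,10,9,10,9,8]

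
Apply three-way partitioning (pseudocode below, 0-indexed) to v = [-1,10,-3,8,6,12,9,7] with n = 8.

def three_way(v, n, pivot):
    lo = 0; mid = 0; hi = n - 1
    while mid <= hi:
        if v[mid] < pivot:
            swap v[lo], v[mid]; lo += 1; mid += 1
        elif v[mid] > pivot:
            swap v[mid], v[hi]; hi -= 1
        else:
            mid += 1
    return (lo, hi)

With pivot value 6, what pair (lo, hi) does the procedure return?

lo=0 mid=0 hi=7
-1<6: swap(0,0), lo=1 mid=1 ⇒ [-1,10,-3,8,6,12,9,7]
10>6: swap(1,7), hi=6 ⇒ [-1,7,-3,8,6,12,9,10]
7>6: swap(1,6), hi=5 ⇒ [-1,9,-3,8,6,12,7,10]
9>6: swap(1,5), hi=4 ⇒ [-1,12,-3,8,6,9,7,10]
12>6: swap(1,4), hi=3 ⇒ [-1,6,-3,8,12,9,7,10]
6=6: mid=2
-3<6: swap(1,2), lo=2 mid=3 ⇒ [-1,-3,6,8,12,9,7,10]
8>6: swap(3,3), hi=2 ⇒ [-1,-3,6,8,12,9,7,10]
done. lo=2 hi=2; v=[-1,-3,6,8,12,9,7,10]

(2, 2)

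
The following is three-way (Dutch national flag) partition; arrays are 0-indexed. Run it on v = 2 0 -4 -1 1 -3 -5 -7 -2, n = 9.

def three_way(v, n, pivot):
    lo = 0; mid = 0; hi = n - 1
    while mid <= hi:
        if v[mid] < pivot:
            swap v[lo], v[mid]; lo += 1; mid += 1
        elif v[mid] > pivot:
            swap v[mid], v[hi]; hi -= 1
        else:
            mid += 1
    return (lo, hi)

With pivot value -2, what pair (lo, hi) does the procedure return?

pivot = -2; lo=0, mid=0, hi=8
v[mid]=2>-2: swap v[0],v[8]; hi=7 → -2 0 -4 -1 1 -3 -5 -7 2
v[mid]=-2=-2: mid=1
v[mid]=0>-2: swap v[1],v[7]; hi=6 → -2 -7 -4 -1 1 -3 -5 0 2
v[mid]=-7<-2: swap v[0],v[1]; lo=1,mid=2 → -7 -2 -4 -1 1 -3 -5 0 2
v[mid]=-4<-2: swap v[1],v[2]; lo=2,mid=3 → -7 -4 -2 -1 1 -3 -5 0 2
v[mid]=-1>-2: swap v[3],v[6]; hi=5 → -7 -4 -2 -5 1 -3 -1 0 2
v[mid]=-5<-2: swap v[2],v[3]; lo=3,mid=4 → -7 -4 -5 -2 1 -3 -1 0 2
v[mid]=1>-2: swap v[4],v[5]; hi=4 → -7 -4 -5 -2 -3 1 -1 0 2
v[mid]=-3<-2: swap v[3],v[4]; lo=4,mid=5 → -7 -4 -5 -3 -2 1 -1 0 2
end: lo=4, hi=4; v = -7 -4 -5 -3 -2 1 -1 0 2

(4, 4)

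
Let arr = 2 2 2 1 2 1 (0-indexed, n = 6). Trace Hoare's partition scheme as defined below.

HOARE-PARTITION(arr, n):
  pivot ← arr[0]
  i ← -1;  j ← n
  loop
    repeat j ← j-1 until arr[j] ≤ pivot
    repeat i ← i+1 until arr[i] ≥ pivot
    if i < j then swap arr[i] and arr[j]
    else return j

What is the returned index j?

2

pivot=2
j stops at 5 (1), i stops at 0 (2); swap ⇒ 1 2 2 1 2 2
j stops at 4 (2), i stops at 1 (2); swap ⇒ 1 2 2 1 2 2
j stops at 3 (1), i stops at 2 (2); swap ⇒ 1 2 1 2 2 2
j stops at 2, i stops at 3; i≥j ⇒ return 2. arr=1 2 1 2 2 2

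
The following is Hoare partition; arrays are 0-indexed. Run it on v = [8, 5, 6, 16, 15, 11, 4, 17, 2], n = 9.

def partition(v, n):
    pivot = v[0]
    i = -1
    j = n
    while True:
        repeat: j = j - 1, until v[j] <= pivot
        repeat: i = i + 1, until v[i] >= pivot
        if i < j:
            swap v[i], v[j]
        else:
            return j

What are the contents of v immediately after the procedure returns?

[2, 5, 6, 4, 15, 11, 16, 17, 8]

pivot = v[0] = 8; i = -1, j = 9
j→8 (v[8]=2≤8), i→0 (v[0]=8≥8); i<j, swap → [2, 5, 6, 16, 15, 11, 4, 17, 8]
j→6 (v[6]=4≤8), i→3 (v[3]=16≥8); i<j, swap → [2, 5, 6, 4, 15, 11, 16, 17, 8]
j→3, i→4; i≥j, return j=3. v = [2, 5, 6, 4, 15, 11, 16, 17, 8]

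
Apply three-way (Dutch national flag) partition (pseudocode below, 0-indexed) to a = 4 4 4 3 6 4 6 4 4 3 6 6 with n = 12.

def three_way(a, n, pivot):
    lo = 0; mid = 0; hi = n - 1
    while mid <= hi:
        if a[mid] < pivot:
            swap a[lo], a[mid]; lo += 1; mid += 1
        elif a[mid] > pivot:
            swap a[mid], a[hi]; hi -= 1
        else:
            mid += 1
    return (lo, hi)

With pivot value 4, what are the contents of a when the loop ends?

3 3 4 4 4 4 4 4 6 6 6 6

pivot = 4; lo=0, mid=0, hi=11
a[mid]=4=4: mid=1
a[mid]=4=4: mid=2
a[mid]=4=4: mid=3
a[mid]=3<4: swap a[0],a[3]; lo=1,mid=4 → 3 4 4 4 6 4 6 4 4 3 6 6
a[mid]=6>4: swap a[4],a[11]; hi=10 → 3 4 4 4 6 4 6 4 4 3 6 6
a[mid]=6>4: swap a[4],a[10]; hi=9 → 3 4 4 4 6 4 6 4 4 3 6 6
a[mid]=6>4: swap a[4],a[9]; hi=8 → 3 4 4 4 3 4 6 4 4 6 6 6
a[mid]=3<4: swap a[1],a[4]; lo=2,mid=5 → 3 3 4 4 4 4 6 4 4 6 6 6
a[mid]=4=4: mid=6
a[mid]=6>4: swap a[6],a[8]; hi=7 → 3 3 4 4 4 4 4 4 6 6 6 6
a[mid]=4=4: mid=7
a[mid]=4=4: mid=8
end: lo=2, hi=7; a = 3 3 4 4 4 4 4 4 6 6 6 6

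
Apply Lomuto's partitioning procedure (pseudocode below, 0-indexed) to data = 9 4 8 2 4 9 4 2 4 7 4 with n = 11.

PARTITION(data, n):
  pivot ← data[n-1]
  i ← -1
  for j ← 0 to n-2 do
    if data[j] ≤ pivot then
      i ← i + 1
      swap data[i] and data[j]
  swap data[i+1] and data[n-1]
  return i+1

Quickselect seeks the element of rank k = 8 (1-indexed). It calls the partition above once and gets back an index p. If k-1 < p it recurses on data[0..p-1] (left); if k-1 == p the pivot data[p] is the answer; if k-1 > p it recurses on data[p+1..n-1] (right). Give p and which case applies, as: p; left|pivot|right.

6; right

pivot = data[10] = 4; i = -1
j=0: data[0]=9 > 4 → no swap
j=1: data[1]=4 ≤ 4 → i=0, swap data[0],data[1] → 4 9 8 2 4 9 4 2 4 7 4
j=2: data[2]=8 > 4 → no swap
j=3: data[3]=2 ≤ 4 → i=1, swap data[1],data[3] → 4 2 8 9 4 9 4 2 4 7 4
j=4: data[4]=4 ≤ 4 → i=2, swap data[2],data[4] → 4 2 4 9 8 9 4 2 4 7 4
j=5: data[5]=9 > 4 → no swap
j=6: data[6]=4 ≤ 4 → i=3, swap data[3],data[6] → 4 2 4 4 8 9 9 2 4 7 4
j=7: data[7]=2 ≤ 4 → i=4, swap data[4],data[7] → 4 2 4 4 2 9 9 8 4 7 4
j=8: data[8]=4 ≤ 4 → i=5, swap data[5],data[8] → 4 2 4 4 2 4 9 8 9 7 4
j=9: data[9]=7 > 4 → no swap
final swap data[6],data[10] → 4 2 4 4 2 4 4 8 9 7 9; return 6
p = 6; k-1 = 7 > 6 ⇒ right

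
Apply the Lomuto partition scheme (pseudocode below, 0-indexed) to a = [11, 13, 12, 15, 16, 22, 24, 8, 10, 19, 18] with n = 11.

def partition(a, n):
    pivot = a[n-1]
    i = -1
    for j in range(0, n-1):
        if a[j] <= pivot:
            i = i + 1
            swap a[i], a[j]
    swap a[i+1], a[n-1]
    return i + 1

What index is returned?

pivot = a[10] = 18; i = -1
j=0: a[0]=11 ≤ 18 → i=0, swap a[0],a[0] (no change) → [11, 13, 12, 15, 16, 22, 24, 8, 10, 19, 18]
j=1: a[1]=13 ≤ 18 → i=1, swap a[1],a[1] (no change) → [11, 13, 12, 15, 16, 22, 24, 8, 10, 19, 18]
j=2: a[2]=12 ≤ 18 → i=2, swap a[2],a[2] (no change) → [11, 13, 12, 15, 16, 22, 24, 8, 10, 19, 18]
j=3: a[3]=15 ≤ 18 → i=3, swap a[3],a[3] (no change) → [11, 13, 12, 15, 16, 22, 24, 8, 10, 19, 18]
j=4: a[4]=16 ≤ 18 → i=4, swap a[4],a[4] (no change) → [11, 13, 12, 15, 16, 22, 24, 8, 10, 19, 18]
j=5: a[5]=22 > 18 → no swap
j=6: a[6]=24 > 18 → no swap
j=7: a[7]=8 ≤ 18 → i=5, swap a[5],a[7] → [11, 13, 12, 15, 16, 8, 24, 22, 10, 19, 18]
j=8: a[8]=10 ≤ 18 → i=6, swap a[6],a[8] → [11, 13, 12, 15, 16, 8, 10, 22, 24, 19, 18]
j=9: a[9]=19 > 18 → no swap
final swap a[7],a[10] → [11, 13, 12, 15, 16, 8, 10, 18, 24, 19, 22]; return 7

7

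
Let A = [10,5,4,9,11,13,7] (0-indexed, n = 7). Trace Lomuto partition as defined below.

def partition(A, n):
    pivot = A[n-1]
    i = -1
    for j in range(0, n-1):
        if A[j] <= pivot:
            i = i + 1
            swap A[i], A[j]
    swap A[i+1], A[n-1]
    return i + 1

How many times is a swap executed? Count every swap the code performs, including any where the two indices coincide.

3

pivot=7, i=-1
j=0: 10>7, skip
j=1: 5≤7, i=0, swap(0,1) ⇒ [5,10,4,9,11,13,7]
j=2: 4≤7, i=1, swap(1,2) ⇒ [5,4,10,9,11,13,7]
j=3: 9>7, skip
j=4: 11>7, skip
j=5: 13>7, skip
swap(2,6) ⇒ [5,4,7,9,11,13,10]; return 2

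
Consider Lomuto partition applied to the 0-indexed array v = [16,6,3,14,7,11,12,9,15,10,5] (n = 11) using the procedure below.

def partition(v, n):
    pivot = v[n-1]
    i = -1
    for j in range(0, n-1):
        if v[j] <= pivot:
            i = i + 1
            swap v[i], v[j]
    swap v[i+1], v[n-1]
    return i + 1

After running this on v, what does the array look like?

[3,5,16,14,7,11,12,9,15,10,6]

pivot=5, i=-1
j=0: 16>5, skip
j=1: 6>5, skip
j=2: 3≤5, i=0, swap(0,2) ⇒ [3,6,16,14,7,11,12,9,15,10,5]
j=3: 14>5, skip
j=4: 7>5, skip
j=5: 11>5, skip
j=6: 12>5, skip
j=7: 9>5, skip
j=8: 15>5, skip
j=9: 10>5, skip
swap(1,10) ⇒ [3,5,16,14,7,11,12,9,15,10,6]; return 1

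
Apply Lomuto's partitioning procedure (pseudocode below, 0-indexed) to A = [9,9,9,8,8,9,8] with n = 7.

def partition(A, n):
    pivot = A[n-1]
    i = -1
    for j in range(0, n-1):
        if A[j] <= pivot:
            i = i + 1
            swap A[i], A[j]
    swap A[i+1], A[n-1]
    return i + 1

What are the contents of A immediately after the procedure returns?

[8,8,8,9,9,9,9]

pivot = A[6] = 8; i = -1
j=0: A[0]=9 > 8 → no swap
j=1: A[1]=9 > 8 → no swap
j=2: A[2]=9 > 8 → no swap
j=3: A[3]=8 ≤ 8 → i=0, swap A[0],A[3] → [8,9,9,9,8,9,8]
j=4: A[4]=8 ≤ 8 → i=1, swap A[1],A[4] → [8,8,9,9,9,9,8]
j=5: A[5]=9 > 8 → no swap
final swap A[2],A[6] → [8,8,8,9,9,9,9]; return 2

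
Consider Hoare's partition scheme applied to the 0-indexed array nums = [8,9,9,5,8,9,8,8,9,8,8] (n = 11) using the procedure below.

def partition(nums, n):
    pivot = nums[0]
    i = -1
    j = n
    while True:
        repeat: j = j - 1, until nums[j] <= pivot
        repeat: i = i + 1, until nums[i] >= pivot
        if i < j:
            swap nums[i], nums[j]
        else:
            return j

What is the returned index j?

pivot = nums[0] = 8; i = -1, j = 11
j→10 (nums[10]=8≤8), i→0 (nums[0]=8≥8); i<j, swap → [8,9,9,5,8,9,8,8,9,8,8]
j→9 (nums[9]=8≤8), i→1 (nums[1]=9≥8); i<j, swap → [8,8,9,5,8,9,8,8,9,9,8]
j→7 (nums[7]=8≤8), i→2 (nums[2]=9≥8); i<j, swap → [8,8,8,5,8,9,8,9,9,9,8]
j→6 (nums[6]=8≤8), i→4 (nums[4]=8≥8); i<j, swap → [8,8,8,5,8,9,8,9,9,9,8]
j→4, i→5; i≥j, return j=4. nums = [8,8,8,5,8,9,8,9,9,9,8]

4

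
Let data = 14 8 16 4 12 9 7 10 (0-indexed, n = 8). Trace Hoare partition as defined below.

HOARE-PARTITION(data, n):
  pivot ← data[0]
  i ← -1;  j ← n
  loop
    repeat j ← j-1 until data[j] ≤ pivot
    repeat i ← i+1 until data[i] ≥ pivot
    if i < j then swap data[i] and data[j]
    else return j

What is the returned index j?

5

pivot = data[0] = 14; i = -1, j = 8
j→7 (data[7]=10≤14), i→0 (data[0]=14≥14); i<j, swap → 10 8 16 4 12 9 7 14
j→6 (data[6]=7≤14), i→2 (data[2]=16≥14); i<j, swap → 10 8 7 4 12 9 16 14
j→5, i→6; i≥j, return j=5. data = 10 8 7 4 12 9 16 14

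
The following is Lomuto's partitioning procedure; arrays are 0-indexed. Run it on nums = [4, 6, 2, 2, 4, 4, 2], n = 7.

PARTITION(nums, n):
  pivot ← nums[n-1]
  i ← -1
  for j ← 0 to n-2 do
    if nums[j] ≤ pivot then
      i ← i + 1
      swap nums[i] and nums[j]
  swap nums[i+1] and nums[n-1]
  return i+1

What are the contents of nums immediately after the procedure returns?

[2, 2, 2, 6, 4, 4, 4]

pivot=2, i=-1
j=0: 4>2, skip
j=1: 6>2, skip
j=2: 2≤2, i=0, swap(0,2) ⇒ [2, 6, 4, 2, 4, 4, 2]
j=3: 2≤2, i=1, swap(1,3) ⇒ [2, 2, 4, 6, 4, 4, 2]
j=4: 4>2, skip
j=5: 4>2, skip
swap(2,6) ⇒ [2, 2, 2, 6, 4, 4, 4]; return 2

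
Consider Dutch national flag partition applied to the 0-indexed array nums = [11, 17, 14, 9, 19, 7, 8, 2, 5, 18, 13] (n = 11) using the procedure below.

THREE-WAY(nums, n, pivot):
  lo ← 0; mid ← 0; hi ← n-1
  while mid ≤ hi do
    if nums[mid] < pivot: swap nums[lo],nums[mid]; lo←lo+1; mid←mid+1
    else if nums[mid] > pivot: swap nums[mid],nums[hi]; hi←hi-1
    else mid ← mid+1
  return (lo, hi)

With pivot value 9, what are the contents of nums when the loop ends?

[5, 2, 8, 7, 9, 19, 14, 17, 18, 13, 11]

pivot = 9; lo=0, mid=0, hi=10
nums[mid]=11>9: swap nums[0],nums[10]; hi=9 → [13, 17, 14, 9, 19, 7, 8, 2, 5, 18, 11]
nums[mid]=13>9: swap nums[0],nums[9]; hi=8 → [18, 17, 14, 9, 19, 7, 8, 2, 5, 13, 11]
nums[mid]=18>9: swap nums[0],nums[8]; hi=7 → [5, 17, 14, 9, 19, 7, 8, 2, 18, 13, 11]
nums[mid]=5<9: swap nums[0],nums[0]; lo=1,mid=1 → [5, 17, 14, 9, 19, 7, 8, 2, 18, 13, 11]
nums[mid]=17>9: swap nums[1],nums[7]; hi=6 → [5, 2, 14, 9, 19, 7, 8, 17, 18, 13, 11]
nums[mid]=2<9: swap nums[1],nums[1]; lo=2,mid=2 → [5, 2, 14, 9, 19, 7, 8, 17, 18, 13, 11]
nums[mid]=14>9: swap nums[2],nums[6]; hi=5 → [5, 2, 8, 9, 19, 7, 14, 17, 18, 13, 11]
nums[mid]=8<9: swap nums[2],nums[2]; lo=3,mid=3 → [5, 2, 8, 9, 19, 7, 14, 17, 18, 13, 11]
nums[mid]=9=9: mid=4
nums[mid]=19>9: swap nums[4],nums[5]; hi=4 → [5, 2, 8, 9, 7, 19, 14, 17, 18, 13, 11]
nums[mid]=7<9: swap nums[3],nums[4]; lo=4,mid=5 → [5, 2, 8, 7, 9, 19, 14, 17, 18, 13, 11]
end: lo=4, hi=4; nums = [5, 2, 8, 7, 9, 19, 14, 17, 18, 13, 11]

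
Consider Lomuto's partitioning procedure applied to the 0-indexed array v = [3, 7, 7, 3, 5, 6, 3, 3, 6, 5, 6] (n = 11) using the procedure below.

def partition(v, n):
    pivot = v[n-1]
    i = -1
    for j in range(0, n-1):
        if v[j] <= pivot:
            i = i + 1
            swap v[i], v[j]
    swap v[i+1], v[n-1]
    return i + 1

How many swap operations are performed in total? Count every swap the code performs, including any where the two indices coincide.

9

pivot = v[10] = 6; i = -1
j=0: v[0]=3 ≤ 6 → i=0, swap v[0],v[0] (no change) → [3, 7, 7, 3, 5, 6, 3, 3, 6, 5, 6]
j=1: v[1]=7 > 6 → no swap
j=2: v[2]=7 > 6 → no swap
j=3: v[3]=3 ≤ 6 → i=1, swap v[1],v[3] → [3, 3, 7, 7, 5, 6, 3, 3, 6, 5, 6]
j=4: v[4]=5 ≤ 6 → i=2, swap v[2],v[4] → [3, 3, 5, 7, 7, 6, 3, 3, 6, 5, 6]
j=5: v[5]=6 ≤ 6 → i=3, swap v[3],v[5] → [3, 3, 5, 6, 7, 7, 3, 3, 6, 5, 6]
j=6: v[6]=3 ≤ 6 → i=4, swap v[4],v[6] → [3, 3, 5, 6, 3, 7, 7, 3, 6, 5, 6]
j=7: v[7]=3 ≤ 6 → i=5, swap v[5],v[7] → [3, 3, 5, 6, 3, 3, 7, 7, 6, 5, 6]
j=8: v[8]=6 ≤ 6 → i=6, swap v[6],v[8] → [3, 3, 5, 6, 3, 3, 6, 7, 7, 5, 6]
j=9: v[9]=5 ≤ 6 → i=7, swap v[7],v[9] → [3, 3, 5, 6, 3, 3, 6, 5, 7, 7, 6]
final swap v[8],v[10] → [3, 3, 5, 6, 3, 3, 6, 5, 6, 7, 7]; return 8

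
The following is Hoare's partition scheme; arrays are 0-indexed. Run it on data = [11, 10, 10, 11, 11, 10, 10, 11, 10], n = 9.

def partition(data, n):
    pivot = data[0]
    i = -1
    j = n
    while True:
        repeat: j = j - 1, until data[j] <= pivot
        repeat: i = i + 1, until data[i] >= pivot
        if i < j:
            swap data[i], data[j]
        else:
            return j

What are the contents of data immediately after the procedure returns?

pivot=11
j stops at 8 (10), i stops at 0 (11); swap ⇒ [10, 10, 10, 11, 11, 10, 10, 11, 11]
j stops at 7 (11), i stops at 3 (11); swap ⇒ [10, 10, 10, 11, 11, 10, 10, 11, 11]
j stops at 6 (10), i stops at 4 (11); swap ⇒ [10, 10, 10, 11, 10, 10, 11, 11, 11]
j stops at 5, i stops at 6; i≥j ⇒ return 5. data=[10, 10, 10, 11, 10, 10, 11, 11, 11]

[10, 10, 10, 11, 10, 10, 11, 11, 11]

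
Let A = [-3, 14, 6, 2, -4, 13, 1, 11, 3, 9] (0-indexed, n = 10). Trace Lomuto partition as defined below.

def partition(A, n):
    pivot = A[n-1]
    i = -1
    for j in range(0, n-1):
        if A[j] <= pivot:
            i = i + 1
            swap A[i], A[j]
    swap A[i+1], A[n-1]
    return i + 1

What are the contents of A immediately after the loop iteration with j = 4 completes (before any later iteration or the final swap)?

pivot=9, i=-1
j=0: -3≤9, i=0, swap(0,0) ⇒ [-3, 14, 6, 2, -4, 13, 1, 11, 3, 9]
j=1: 14>9, skip
j=2: 6≤9, i=1, swap(1,2) ⇒ [-3, 6, 14, 2, -4, 13, 1, 11, 3, 9]
j=3: 2≤9, i=2, swap(2,3) ⇒ [-3, 6, 2, 14, -4, 13, 1, 11, 3, 9]
j=4: -4≤9, i=3, swap(3,4) ⇒ [-3, 6, 2, -4, 14, 13, 1, 11, 3, 9]
(after j=4) A = [-3, 6, 2, -4, 14, 13, 1, 11, 3, 9]

[-3, 6, 2, -4, 14, 13, 1, 11, 3, 9]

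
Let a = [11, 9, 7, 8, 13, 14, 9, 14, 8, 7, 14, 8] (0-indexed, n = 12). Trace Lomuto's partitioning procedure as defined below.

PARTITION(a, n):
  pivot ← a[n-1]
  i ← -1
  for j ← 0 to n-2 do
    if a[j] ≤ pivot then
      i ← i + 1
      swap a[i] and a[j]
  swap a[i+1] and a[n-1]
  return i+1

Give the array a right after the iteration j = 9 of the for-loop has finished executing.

[7, 8, 8, 7, 13, 14, 9, 14, 11, 9, 14, 8]

pivot=8, i=-1
j=0: 11>8, skip
j=1: 9>8, skip
j=2: 7≤8, i=0, swap(0,2) ⇒ [7, 9, 11, 8, 13, 14, 9, 14, 8, 7, 14, 8]
j=3: 8≤8, i=1, swap(1,3) ⇒ [7, 8, 11, 9, 13, 14, 9, 14, 8, 7, 14, 8]
j=4: 13>8, skip
j=5: 14>8, skip
j=6: 9>8, skip
j=7: 14>8, skip
j=8: 8≤8, i=2, swap(2,8) ⇒ [7, 8, 8, 9, 13, 14, 9, 14, 11, 7, 14, 8]
j=9: 7≤8, i=3, swap(3,9) ⇒ [7, 8, 8, 7, 13, 14, 9, 14, 11, 9, 14, 8]
(after j=9) a = [7, 8, 8, 7, 13, 14, 9, 14, 11, 9, 14, 8]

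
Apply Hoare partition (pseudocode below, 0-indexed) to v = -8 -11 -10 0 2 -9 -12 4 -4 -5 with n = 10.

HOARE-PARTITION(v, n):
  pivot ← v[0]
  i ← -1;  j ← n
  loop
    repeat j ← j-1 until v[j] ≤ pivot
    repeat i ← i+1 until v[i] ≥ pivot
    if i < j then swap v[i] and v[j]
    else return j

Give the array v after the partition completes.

pivot = v[0] = -8; i = -1, j = 10
j→6 (v[6]=-12≤-8), i→0 (v[0]=-8≥-8); i<j, swap → -12 -11 -10 0 2 -9 -8 4 -4 -5
j→5 (v[5]=-9≤-8), i→3 (v[3]=0≥-8); i<j, swap → -12 -11 -10 -9 2 0 -8 4 -4 -5
j→3, i→4; i≥j, return j=3. v = -12 -11 -10 -9 2 0 -8 4 -4 -5

-12 -11 -10 -9 2 0 -8 4 -4 -5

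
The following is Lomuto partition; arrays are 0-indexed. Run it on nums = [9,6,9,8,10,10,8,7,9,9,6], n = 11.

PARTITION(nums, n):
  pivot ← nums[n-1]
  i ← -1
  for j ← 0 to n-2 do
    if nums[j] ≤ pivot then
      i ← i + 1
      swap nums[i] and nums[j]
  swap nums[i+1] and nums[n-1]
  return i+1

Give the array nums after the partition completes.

[6,6,9,8,10,10,8,7,9,9,9]

pivot = nums[10] = 6; i = -1
j=0: nums[0]=9 > 6 → no swap
j=1: nums[1]=6 ≤ 6 → i=0, swap nums[0],nums[1] → [6,9,9,8,10,10,8,7,9,9,6]
j=2: nums[2]=9 > 6 → no swap
j=3: nums[3]=8 > 6 → no swap
j=4: nums[4]=10 > 6 → no swap
j=5: nums[5]=10 > 6 → no swap
j=6: nums[6]=8 > 6 → no swap
j=7: nums[7]=7 > 6 → no swap
j=8: nums[8]=9 > 6 → no swap
j=9: nums[9]=9 > 6 → no swap
final swap nums[1],nums[10] → [6,6,9,8,10,10,8,7,9,9,9]; return 1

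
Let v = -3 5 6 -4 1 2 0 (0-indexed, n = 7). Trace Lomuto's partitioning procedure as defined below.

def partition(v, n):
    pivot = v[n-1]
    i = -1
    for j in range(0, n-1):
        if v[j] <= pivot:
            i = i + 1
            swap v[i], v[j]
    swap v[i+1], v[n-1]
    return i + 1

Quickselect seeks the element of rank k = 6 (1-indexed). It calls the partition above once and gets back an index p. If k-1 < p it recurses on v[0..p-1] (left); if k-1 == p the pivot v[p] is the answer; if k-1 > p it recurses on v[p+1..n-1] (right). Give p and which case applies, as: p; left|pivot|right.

2; right

pivot=0, i=-1
j=0: -3≤0, i=0, swap(0,0) ⇒ -3 5 6 -4 1 2 0
j=1: 5>0, skip
j=2: 6>0, skip
j=3: -4≤0, i=1, swap(1,3) ⇒ -3 -4 6 5 1 2 0
j=4: 1>0, skip
j=5: 2>0, skip
swap(2,6) ⇒ -3 -4 0 5 1 2 6; return 2
p = 2; k-1 = 5 > 2 ⇒ right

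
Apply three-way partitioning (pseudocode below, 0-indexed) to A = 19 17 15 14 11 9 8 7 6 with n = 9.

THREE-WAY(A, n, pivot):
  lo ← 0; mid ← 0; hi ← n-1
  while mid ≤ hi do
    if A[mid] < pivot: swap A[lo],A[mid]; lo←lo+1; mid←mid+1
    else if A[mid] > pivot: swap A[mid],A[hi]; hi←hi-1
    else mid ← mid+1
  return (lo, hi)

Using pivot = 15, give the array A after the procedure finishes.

lo=0 mid=0 hi=8
19>15: swap(0,8), hi=7 ⇒ 6 17 15 14 11 9 8 7 19
6<15: swap(0,0), lo=1 mid=1 ⇒ 6 17 15 14 11 9 8 7 19
17>15: swap(1,7), hi=6 ⇒ 6 7 15 14 11 9 8 17 19
7<15: swap(1,1), lo=2 mid=2 ⇒ 6 7 15 14 11 9 8 17 19
15=15: mid=3
14<15: swap(2,3), lo=3 mid=4 ⇒ 6 7 14 15 11 9 8 17 19
11<15: swap(3,4), lo=4 mid=5 ⇒ 6 7 14 11 15 9 8 17 19
9<15: swap(4,5), lo=5 mid=6 ⇒ 6 7 14 11 9 15 8 17 19
8<15: swap(5,6), lo=6 mid=7 ⇒ 6 7 14 11 9 8 15 17 19
done. lo=6 hi=6; A=6 7 14 11 9 8 15 17 19

6 7 14 11 9 8 15 17 19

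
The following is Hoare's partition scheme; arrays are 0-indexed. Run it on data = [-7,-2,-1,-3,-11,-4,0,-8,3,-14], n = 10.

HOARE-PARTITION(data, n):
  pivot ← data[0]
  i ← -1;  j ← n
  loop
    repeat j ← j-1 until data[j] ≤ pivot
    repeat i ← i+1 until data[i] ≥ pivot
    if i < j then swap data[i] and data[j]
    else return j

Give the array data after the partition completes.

pivot=-7
j stops at 9 (-14), i stops at 0 (-7); swap ⇒ [-14,-2,-1,-3,-11,-4,0,-8,3,-7]
j stops at 7 (-8), i stops at 1 (-2); swap ⇒ [-14,-8,-1,-3,-11,-4,0,-2,3,-7]
j stops at 4 (-11), i stops at 2 (-1); swap ⇒ [-14,-8,-11,-3,-1,-4,0,-2,3,-7]
j stops at 2, i stops at 3; i≥j ⇒ return 2. data=[-14,-8,-11,-3,-1,-4,0,-2,3,-7]

[-14,-8,-11,-3,-1,-4,0,-2,3,-7]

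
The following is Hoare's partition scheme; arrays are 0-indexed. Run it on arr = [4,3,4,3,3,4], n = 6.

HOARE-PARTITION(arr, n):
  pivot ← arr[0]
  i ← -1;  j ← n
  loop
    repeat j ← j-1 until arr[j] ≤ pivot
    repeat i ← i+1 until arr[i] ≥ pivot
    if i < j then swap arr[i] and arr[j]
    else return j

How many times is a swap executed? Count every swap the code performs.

2

pivot = arr[0] = 4; i = -1, j = 6
j→5 (arr[5]=4≤4), i→0 (arr[0]=4≥4); i<j, swap → [4,3,4,3,3,4]
j→4 (arr[4]=3≤4), i→2 (arr[2]=4≥4); i<j, swap → [4,3,3,3,4,4]
j→3, i→4; i≥j, return j=3. arr = [4,3,3,3,4,4]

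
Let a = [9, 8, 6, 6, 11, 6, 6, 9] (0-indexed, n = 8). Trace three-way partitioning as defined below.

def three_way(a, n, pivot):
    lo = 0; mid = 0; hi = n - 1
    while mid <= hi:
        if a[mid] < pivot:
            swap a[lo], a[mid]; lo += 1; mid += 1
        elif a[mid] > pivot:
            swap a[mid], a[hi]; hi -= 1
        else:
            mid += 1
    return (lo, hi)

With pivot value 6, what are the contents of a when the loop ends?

[6, 6, 6, 6, 11, 8, 9, 9]

pivot = 6; lo=0, mid=0, hi=7
a[mid]=9>6: swap a[0],a[7]; hi=6 → [9, 8, 6, 6, 11, 6, 6, 9]
a[mid]=9>6: swap a[0],a[6]; hi=5 → [6, 8, 6, 6, 11, 6, 9, 9]
a[mid]=6=6: mid=1
a[mid]=8>6: swap a[1],a[5]; hi=4 → [6, 6, 6, 6, 11, 8, 9, 9]
a[mid]=6=6: mid=2
a[mid]=6=6: mid=3
a[mid]=6=6: mid=4
a[mid]=11>6: swap a[4],a[4]; hi=3 → [6, 6, 6, 6, 11, 8, 9, 9]
end: lo=0, hi=3; a = [6, 6, 6, 6, 11, 8, 9, 9]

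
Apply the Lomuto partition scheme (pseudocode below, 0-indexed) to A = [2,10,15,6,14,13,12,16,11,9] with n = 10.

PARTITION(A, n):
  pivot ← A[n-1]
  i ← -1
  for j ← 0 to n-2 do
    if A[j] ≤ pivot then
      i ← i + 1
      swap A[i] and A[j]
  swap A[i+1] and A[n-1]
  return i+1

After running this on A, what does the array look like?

[2,6,9,10,14,13,12,16,11,15]

pivot=9, i=-1
j=0: 2≤9, i=0, swap(0,0) ⇒ [2,10,15,6,14,13,12,16,11,9]
j=1: 10>9, skip
j=2: 15>9, skip
j=3: 6≤9, i=1, swap(1,3) ⇒ [2,6,15,10,14,13,12,16,11,9]
j=4: 14>9, skip
j=5: 13>9, skip
j=6: 12>9, skip
j=7: 16>9, skip
j=8: 11>9, skip
swap(2,9) ⇒ [2,6,9,10,14,13,12,16,11,15]; return 2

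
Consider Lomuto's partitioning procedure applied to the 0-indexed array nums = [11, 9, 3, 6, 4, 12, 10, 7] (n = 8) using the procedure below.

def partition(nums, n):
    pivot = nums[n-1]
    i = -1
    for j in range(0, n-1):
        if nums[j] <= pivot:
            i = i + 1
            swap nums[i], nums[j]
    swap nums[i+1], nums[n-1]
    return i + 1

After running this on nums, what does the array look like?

[3, 6, 4, 7, 11, 12, 10, 9]

pivot = nums[7] = 7; i = -1
j=0: nums[0]=11 > 7 → no swap
j=1: nums[1]=9 > 7 → no swap
j=2: nums[2]=3 ≤ 7 → i=0, swap nums[0],nums[2] → [3, 9, 11, 6, 4, 12, 10, 7]
j=3: nums[3]=6 ≤ 7 → i=1, swap nums[1],nums[3] → [3, 6, 11, 9, 4, 12, 10, 7]
j=4: nums[4]=4 ≤ 7 → i=2, swap nums[2],nums[4] → [3, 6, 4, 9, 11, 12, 10, 7]
j=5: nums[5]=12 > 7 → no swap
j=6: nums[6]=10 > 7 → no swap
final swap nums[3],nums[7] → [3, 6, 4, 7, 11, 12, 10, 9]; return 3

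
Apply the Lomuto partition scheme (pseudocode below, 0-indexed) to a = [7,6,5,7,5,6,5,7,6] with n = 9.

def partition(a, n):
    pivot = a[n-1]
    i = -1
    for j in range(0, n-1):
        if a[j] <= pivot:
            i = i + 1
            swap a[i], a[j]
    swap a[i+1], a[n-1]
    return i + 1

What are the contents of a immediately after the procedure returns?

pivot = a[8] = 6; i = -1
j=0: a[0]=7 > 6 → no swap
j=1: a[1]=6 ≤ 6 → i=0, swap a[0],a[1] → [6,7,5,7,5,6,5,7,6]
j=2: a[2]=5 ≤ 6 → i=1, swap a[1],a[2] → [6,5,7,7,5,6,5,7,6]
j=3: a[3]=7 > 6 → no swap
j=4: a[4]=5 ≤ 6 → i=2, swap a[2],a[4] → [6,5,5,7,7,6,5,7,6]
j=5: a[5]=6 ≤ 6 → i=3, swap a[3],a[5] → [6,5,5,6,7,7,5,7,6]
j=6: a[6]=5 ≤ 6 → i=4, swap a[4],a[6] → [6,5,5,6,5,7,7,7,6]
j=7: a[7]=7 > 6 → no swap
final swap a[5],a[8] → [6,5,5,6,5,6,7,7,7]; return 5

[6,5,5,6,5,6,7,7,7]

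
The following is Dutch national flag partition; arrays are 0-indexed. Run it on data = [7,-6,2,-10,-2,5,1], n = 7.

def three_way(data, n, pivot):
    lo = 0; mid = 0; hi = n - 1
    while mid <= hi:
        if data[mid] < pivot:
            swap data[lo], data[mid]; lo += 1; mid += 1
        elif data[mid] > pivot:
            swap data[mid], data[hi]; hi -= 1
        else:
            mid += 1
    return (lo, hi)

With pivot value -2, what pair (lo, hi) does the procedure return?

(2, 2)

lo=0 mid=0 hi=6
7>-2: swap(0,6), hi=5 ⇒ [1,-6,2,-10,-2,5,7]
1>-2: swap(0,5), hi=4 ⇒ [5,-6,2,-10,-2,1,7]
5>-2: swap(0,4), hi=3 ⇒ [-2,-6,2,-10,5,1,7]
-2=-2: mid=1
-6<-2: swap(0,1), lo=1 mid=2 ⇒ [-6,-2,2,-10,5,1,7]
2>-2: swap(2,3), hi=2 ⇒ [-6,-2,-10,2,5,1,7]
-10<-2: swap(1,2), lo=2 mid=3 ⇒ [-6,-10,-2,2,5,1,7]
done. lo=2 hi=2; data=[-6,-10,-2,2,5,1,7]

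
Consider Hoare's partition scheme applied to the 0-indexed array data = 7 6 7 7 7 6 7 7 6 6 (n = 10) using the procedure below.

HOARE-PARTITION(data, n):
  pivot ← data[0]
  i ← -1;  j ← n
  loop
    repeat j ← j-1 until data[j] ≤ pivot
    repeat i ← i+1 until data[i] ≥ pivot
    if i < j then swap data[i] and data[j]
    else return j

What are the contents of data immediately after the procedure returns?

6 6 6 7 7 6 7 7 7 7

pivot = data[0] = 7; i = -1, j = 10
j→9 (data[9]=6≤7), i→0 (data[0]=7≥7); i<j, swap → 6 6 7 7 7 6 7 7 6 7
j→8 (data[8]=6≤7), i→2 (data[2]=7≥7); i<j, swap → 6 6 6 7 7 6 7 7 7 7
j→7 (data[7]=7≤7), i→3 (data[3]=7≥7); i<j, swap → 6 6 6 7 7 6 7 7 7 7
j→6 (data[6]=7≤7), i→4 (data[4]=7≥7); i<j, swap → 6 6 6 7 7 6 7 7 7 7
j→5, i→6; i≥j, return j=5. data = 6 6 6 7 7 6 7 7 7 7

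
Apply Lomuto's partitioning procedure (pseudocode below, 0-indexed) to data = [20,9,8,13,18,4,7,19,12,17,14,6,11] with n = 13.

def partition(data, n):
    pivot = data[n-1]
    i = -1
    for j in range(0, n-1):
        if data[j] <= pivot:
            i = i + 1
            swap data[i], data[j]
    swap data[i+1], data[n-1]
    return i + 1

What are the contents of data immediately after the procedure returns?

pivot=11, i=-1
j=0: 20>11, skip
j=1: 9≤11, i=0, swap(0,1) ⇒ [9,20,8,13,18,4,7,19,12,17,14,6,11]
j=2: 8≤11, i=1, swap(1,2) ⇒ [9,8,20,13,18,4,7,19,12,17,14,6,11]
j=3: 13>11, skip
j=4: 18>11, skip
j=5: 4≤11, i=2, swap(2,5) ⇒ [9,8,4,13,18,20,7,19,12,17,14,6,11]
j=6: 7≤11, i=3, swap(3,6) ⇒ [9,8,4,7,18,20,13,19,12,17,14,6,11]
j=7: 19>11, skip
j=8: 12>11, skip
j=9: 17>11, skip
j=10: 14>11, skip
j=11: 6≤11, i=4, swap(4,11) ⇒ [9,8,4,7,6,20,13,19,12,17,14,18,11]
swap(5,12) ⇒ [9,8,4,7,6,11,13,19,12,17,14,18,20]; return 5

[9,8,4,7,6,11,13,19,12,17,14,18,20]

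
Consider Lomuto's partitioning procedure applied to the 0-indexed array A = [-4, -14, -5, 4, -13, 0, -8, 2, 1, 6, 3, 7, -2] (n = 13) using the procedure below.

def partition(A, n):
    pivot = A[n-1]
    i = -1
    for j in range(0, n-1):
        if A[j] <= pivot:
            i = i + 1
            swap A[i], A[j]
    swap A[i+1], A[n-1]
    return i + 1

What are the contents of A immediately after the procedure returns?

[-4, -14, -5, -13, -8, -2, 4, 2, 1, 6, 3, 7, 0]

pivot = A[12] = -2; i = -1
j=0: A[0]=-4 ≤ -2 → i=0, swap A[0],A[0] (no change) → [-4, -14, -5, 4, -13, 0, -8, 2, 1, 6, 3, 7, -2]
j=1: A[1]=-14 ≤ -2 → i=1, swap A[1],A[1] (no change) → [-4, -14, -5, 4, -13, 0, -8, 2, 1, 6, 3, 7, -2]
j=2: A[2]=-5 ≤ -2 → i=2, swap A[2],A[2] (no change) → [-4, -14, -5, 4, -13, 0, -8, 2, 1, 6, 3, 7, -2]
j=3: A[3]=4 > -2 → no swap
j=4: A[4]=-13 ≤ -2 → i=3, swap A[3],A[4] → [-4, -14, -5, -13, 4, 0, -8, 2, 1, 6, 3, 7, -2]
j=5: A[5]=0 > -2 → no swap
j=6: A[6]=-8 ≤ -2 → i=4, swap A[4],A[6] → [-4, -14, -5, -13, -8, 0, 4, 2, 1, 6, 3, 7, -2]
j=7: A[7]=2 > -2 → no swap
j=8: A[8]=1 > -2 → no swap
j=9: A[9]=6 > -2 → no swap
j=10: A[10]=3 > -2 → no swap
j=11: A[11]=7 > -2 → no swap
final swap A[5],A[12] → [-4, -14, -5, -13, -8, -2, 4, 2, 1, 6, 3, 7, 0]; return 5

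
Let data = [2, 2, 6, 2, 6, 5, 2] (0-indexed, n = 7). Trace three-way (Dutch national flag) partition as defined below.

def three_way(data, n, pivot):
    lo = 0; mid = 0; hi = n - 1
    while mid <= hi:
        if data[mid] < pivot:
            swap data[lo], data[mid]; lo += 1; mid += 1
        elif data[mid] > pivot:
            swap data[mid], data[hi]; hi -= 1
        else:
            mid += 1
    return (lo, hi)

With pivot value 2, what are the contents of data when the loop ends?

pivot = 2; lo=0, mid=0, hi=6
data[mid]=2=2: mid=1
data[mid]=2=2: mid=2
data[mid]=6>2: swap data[2],data[6]; hi=5 → [2, 2, 2, 2, 6, 5, 6]
data[mid]=2=2: mid=3
data[mid]=2=2: mid=4
data[mid]=6>2: swap data[4],data[5]; hi=4 → [2, 2, 2, 2, 5, 6, 6]
data[mid]=5>2: swap data[4],data[4]; hi=3 → [2, 2, 2, 2, 5, 6, 6]
end: lo=0, hi=3; data = [2, 2, 2, 2, 5, 6, 6]

[2, 2, 2, 2, 5, 6, 6]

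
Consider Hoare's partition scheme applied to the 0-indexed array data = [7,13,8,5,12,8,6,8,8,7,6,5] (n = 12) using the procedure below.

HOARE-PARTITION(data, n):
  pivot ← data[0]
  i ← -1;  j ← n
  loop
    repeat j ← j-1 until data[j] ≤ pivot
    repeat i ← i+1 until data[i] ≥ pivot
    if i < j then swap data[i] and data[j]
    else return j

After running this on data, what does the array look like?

[5,6,7,5,6,8,12,8,8,8,13,7]

pivot = data[0] = 7; i = -1, j = 12
j→11 (data[11]=5≤7), i→0 (data[0]=7≥7); i<j, swap → [5,13,8,5,12,8,6,8,8,7,6,7]
j→10 (data[10]=6≤7), i→1 (data[1]=13≥7); i<j, swap → [5,6,8,5,12,8,6,8,8,7,13,7]
j→9 (data[9]=7≤7), i→2 (data[2]=8≥7); i<j, swap → [5,6,7,5,12,8,6,8,8,8,13,7]
j→6 (data[6]=6≤7), i→4 (data[4]=12≥7); i<j, swap → [5,6,7,5,6,8,12,8,8,8,13,7]
j→4, i→5; i≥j, return j=4. data = [5,6,7,5,6,8,12,8,8,8,13,7]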